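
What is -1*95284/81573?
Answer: -95284/81573 ≈ -1.1681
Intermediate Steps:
-1*95284/81573 = -95284*1/81573 = -95284/81573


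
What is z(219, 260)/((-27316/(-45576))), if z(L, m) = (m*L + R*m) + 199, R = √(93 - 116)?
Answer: 651041766/6829 + 2962440*I*√23/6829 ≈ 95335.0 + 2080.4*I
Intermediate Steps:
R = I*√23 (R = √(-23) = I*√23 ≈ 4.7958*I)
z(L, m) = 199 + L*m + I*m*√23 (z(L, m) = (m*L + (I*√23)*m) + 199 = (L*m + I*m*√23) + 199 = 199 + L*m + I*m*√23)
z(219, 260)/((-27316/(-45576))) = (199 + 219*260 + I*260*√23)/((-27316/(-45576))) = (199 + 56940 + 260*I*√23)/((-27316*(-1/45576))) = (57139 + 260*I*√23)/(6829/11394) = (57139 + 260*I*√23)*(11394/6829) = 651041766/6829 + 2962440*I*√23/6829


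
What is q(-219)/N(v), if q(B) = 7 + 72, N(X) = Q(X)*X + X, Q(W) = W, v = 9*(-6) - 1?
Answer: 79/2970 ≈ 0.026599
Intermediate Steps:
v = -55 (v = -54 - 1 = -55)
N(X) = X + X**2 (N(X) = X*X + X = X**2 + X = X + X**2)
q(B) = 79
q(-219)/N(v) = 79/((-55*(1 - 55))) = 79/((-55*(-54))) = 79/2970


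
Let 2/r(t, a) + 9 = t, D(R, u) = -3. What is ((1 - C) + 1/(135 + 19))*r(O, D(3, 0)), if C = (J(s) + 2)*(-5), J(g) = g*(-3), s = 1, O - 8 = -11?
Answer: 205/308 ≈ 0.66558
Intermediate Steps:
O = -3 (O = 8 - 11 = -3)
J(g) = -3*g
C = 5 (C = (-3*1 + 2)*(-5) = (-3 + 2)*(-5) = -1*(-5) = 5)
r(t, a) = 2/(-9 + t)
((1 - C) + 1/(135 + 19))*r(O, D(3, 0)) = ((1 - 1*5) + 1/(135 + 19))*(2/(-9 - 3)) = ((1 - 5) + 1/154)*(2/(-12)) = (-4 + 1/154)*(2*(-1/12)) = -615/154*(-1/6) = 205/308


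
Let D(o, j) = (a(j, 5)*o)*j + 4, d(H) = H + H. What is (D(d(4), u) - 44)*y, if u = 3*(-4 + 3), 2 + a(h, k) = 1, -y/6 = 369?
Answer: 35424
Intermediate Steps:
y = -2214 (y = -6*369 = -2214)
a(h, k) = -1 (a(h, k) = -2 + 1 = -1)
d(H) = 2*H
u = -3 (u = 3*(-1) = -3)
D(o, j) = 4 - j*o (D(o, j) = (-o)*j + 4 = -j*o + 4 = 4 - j*o)
(D(d(4), u) - 44)*y = ((4 - 1*(-3)*2*4) - 44)*(-2214) = ((4 - 1*(-3)*8) - 44)*(-2214) = ((4 + 24) - 44)*(-2214) = (28 - 44)*(-2214) = -16*(-2214) = 35424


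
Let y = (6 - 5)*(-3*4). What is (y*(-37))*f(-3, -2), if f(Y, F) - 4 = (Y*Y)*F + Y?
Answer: -7548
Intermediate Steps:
y = -12 (y = 1*(-12) = -12)
f(Y, F) = 4 + Y + F*Y² (f(Y, F) = 4 + ((Y*Y)*F + Y) = 4 + (Y²*F + Y) = 4 + (F*Y² + Y) = 4 + (Y + F*Y²) = 4 + Y + F*Y²)
(y*(-37))*f(-3, -2) = (-12*(-37))*(4 - 3 - 2*(-3)²) = 444*(4 - 3 - 2*9) = 444*(4 - 3 - 18) = 444*(-17) = -7548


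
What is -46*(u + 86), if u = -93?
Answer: 322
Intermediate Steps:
-46*(u + 86) = -46*(-93 + 86) = -46*(-7) = 322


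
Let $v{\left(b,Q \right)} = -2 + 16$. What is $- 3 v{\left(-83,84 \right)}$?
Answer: $-42$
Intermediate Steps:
$v{\left(b,Q \right)} = 14$
$- 3 v{\left(-83,84 \right)} = \left(-3\right) 14 = -42$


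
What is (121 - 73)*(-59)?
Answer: -2832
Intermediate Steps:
(121 - 73)*(-59) = 48*(-59) = -2832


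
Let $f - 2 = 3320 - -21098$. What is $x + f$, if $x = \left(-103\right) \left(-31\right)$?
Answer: $27613$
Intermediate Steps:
$x = 3193$
$f = 24420$ ($f = 2 + \left(3320 - -21098\right) = 2 + \left(3320 + 21098\right) = 2 + 24418 = 24420$)
$x + f = 3193 + 24420 = 27613$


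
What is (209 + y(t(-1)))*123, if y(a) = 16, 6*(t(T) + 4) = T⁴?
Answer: 27675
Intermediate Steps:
t(T) = -4 + T⁴/6
(209 + y(t(-1)))*123 = (209 + 16)*123 = 225*123 = 27675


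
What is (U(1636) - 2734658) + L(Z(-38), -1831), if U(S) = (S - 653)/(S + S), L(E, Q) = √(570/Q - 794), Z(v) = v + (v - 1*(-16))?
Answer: -8947799993/3272 + 4*I*√166436069/1831 ≈ -2.7347e+6 + 28.184*I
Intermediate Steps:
Z(v) = 16 + 2*v (Z(v) = v + (v + 16) = v + (16 + v) = 16 + 2*v)
L(E, Q) = √(-794 + 570/Q)
U(S) = (-653 + S)/(2*S) (U(S) = (-653 + S)/((2*S)) = (-653 + S)*(1/(2*S)) = (-653 + S)/(2*S))
(U(1636) - 2734658) + L(Z(-38), -1831) = ((½)*(-653 + 1636)/1636 - 2734658) + √(-794 + 570/(-1831)) = ((½)*(1/1636)*983 - 2734658) + √(-794 + 570*(-1/1831)) = (983/3272 - 2734658) + √(-794 - 570/1831) = -8947799993/3272 + √(-1454384/1831) = -8947799993/3272 + 4*I*√166436069/1831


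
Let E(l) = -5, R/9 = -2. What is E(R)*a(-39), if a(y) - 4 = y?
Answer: 175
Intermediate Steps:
R = -18 (R = 9*(-2) = -18)
a(y) = 4 + y
E(R)*a(-39) = -5*(4 - 39) = -5*(-35) = 175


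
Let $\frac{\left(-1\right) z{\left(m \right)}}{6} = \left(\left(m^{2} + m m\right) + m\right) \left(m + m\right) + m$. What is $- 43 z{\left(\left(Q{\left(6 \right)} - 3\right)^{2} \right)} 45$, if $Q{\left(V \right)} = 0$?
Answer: $35840070$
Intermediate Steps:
$z{\left(m \right)} = - 6 m - 12 m \left(m + 2 m^{2}\right)$ ($z{\left(m \right)} = - 6 \left(\left(\left(m^{2} + m m\right) + m\right) \left(m + m\right) + m\right) = - 6 \left(\left(\left(m^{2} + m^{2}\right) + m\right) 2 m + m\right) = - 6 \left(\left(2 m^{2} + m\right) 2 m + m\right) = - 6 \left(\left(m + 2 m^{2}\right) 2 m + m\right) = - 6 \left(2 m \left(m + 2 m^{2}\right) + m\right) = - 6 \left(m + 2 m \left(m + 2 m^{2}\right)\right) = - 6 m - 12 m \left(m + 2 m^{2}\right)$)
$- 43 z{\left(\left(Q{\left(6 \right)} - 3\right)^{2} \right)} 45 = - 43 \left(- 6 \left(0 - 3\right)^{2} \left(1 + 2 \left(0 - 3\right)^{2} + 4 \left(\left(0 - 3\right)^{2}\right)^{2}\right)\right) 45 = - 43 \left(- 6 \left(-3\right)^{2} \left(1 + 2 \left(-3\right)^{2} + 4 \left(\left(-3\right)^{2}\right)^{2}\right)\right) 45 = - 43 \left(\left(-6\right) 9 \left(1 + 2 \cdot 9 + 4 \cdot 9^{2}\right)\right) 45 = - 43 \left(\left(-6\right) 9 \left(1 + 18 + 4 \cdot 81\right)\right) 45 = - 43 \left(\left(-6\right) 9 \left(1 + 18 + 324\right)\right) 45 = - 43 \left(\left(-6\right) 9 \cdot 343\right) 45 = \left(-43\right) \left(-18522\right) 45 = 796446 \cdot 45 = 35840070$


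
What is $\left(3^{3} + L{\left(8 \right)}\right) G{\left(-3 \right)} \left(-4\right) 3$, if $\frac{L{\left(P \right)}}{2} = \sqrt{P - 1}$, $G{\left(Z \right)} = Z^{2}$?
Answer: $-2916 - 216 \sqrt{7} \approx -3487.5$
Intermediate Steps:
$L{\left(P \right)} = 2 \sqrt{-1 + P}$ ($L{\left(P \right)} = 2 \sqrt{P - 1} = 2 \sqrt{-1 + P}$)
$\left(3^{3} + L{\left(8 \right)}\right) G{\left(-3 \right)} \left(-4\right) 3 = \left(3^{3} + 2 \sqrt{-1 + 8}\right) \left(-3\right)^{2} \left(-4\right) 3 = \left(27 + 2 \sqrt{7}\right) 9 \left(-4\right) 3 = \left(27 + 2 \sqrt{7}\right) \left(\left(-36\right) 3\right) = \left(27 + 2 \sqrt{7}\right) \left(-108\right) = -2916 - 216 \sqrt{7}$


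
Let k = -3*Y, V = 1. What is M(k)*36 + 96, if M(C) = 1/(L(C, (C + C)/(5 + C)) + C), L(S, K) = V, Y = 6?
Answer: 1596/17 ≈ 93.882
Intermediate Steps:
L(S, K) = 1
k = -18 (k = -3*6 = -18)
M(C) = 1/(1 + C)
M(k)*36 + 96 = 36/(1 - 18) + 96 = 36/(-17) + 96 = -1/17*36 + 96 = -36/17 + 96 = 1596/17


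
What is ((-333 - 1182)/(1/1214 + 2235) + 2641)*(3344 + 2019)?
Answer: 38420329927523/2713291 ≈ 1.4160e+7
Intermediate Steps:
((-333 - 1182)/(1/1214 + 2235) + 2641)*(3344 + 2019) = (-1515/(1/1214 + 2235) + 2641)*5363 = (-1515/2713291/1214 + 2641)*5363 = (-1515*1214/2713291 + 2641)*5363 = (-1839210/2713291 + 2641)*5363 = (7163962321/2713291)*5363 = 38420329927523/2713291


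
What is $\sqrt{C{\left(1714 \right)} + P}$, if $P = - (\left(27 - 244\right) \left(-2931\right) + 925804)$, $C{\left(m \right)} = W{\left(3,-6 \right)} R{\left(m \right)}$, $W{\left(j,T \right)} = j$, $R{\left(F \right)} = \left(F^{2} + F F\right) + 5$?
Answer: $8 \sqrt{251015} \approx 4008.1$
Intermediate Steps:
$R{\left(F \right)} = 5 + 2 F^{2}$ ($R{\left(F \right)} = \left(F^{2} + F^{2}\right) + 5 = 2 F^{2} + 5 = 5 + 2 F^{2}$)
$C{\left(m \right)} = 15 + 6 m^{2}$ ($C{\left(m \right)} = 3 \left(5 + 2 m^{2}\right) = 15 + 6 m^{2}$)
$P = -1561831$ ($P = - (\left(27 - 244\right) \left(-2931\right) + 925804) = - (\left(-217\right) \left(-2931\right) + 925804) = - (636027 + 925804) = \left(-1\right) 1561831 = -1561831$)
$\sqrt{C{\left(1714 \right)} + P} = \sqrt{\left(15 + 6 \cdot 1714^{2}\right) - 1561831} = \sqrt{\left(15 + 6 \cdot 2937796\right) - 1561831} = \sqrt{\left(15 + 17626776\right) - 1561831} = \sqrt{17626791 - 1561831} = \sqrt{16064960} = 8 \sqrt{251015}$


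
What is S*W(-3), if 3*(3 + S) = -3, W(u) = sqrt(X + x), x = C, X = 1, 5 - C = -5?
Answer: -4*sqrt(11) ≈ -13.266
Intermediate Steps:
C = 10 (C = 5 - 1*(-5) = 5 + 5 = 10)
x = 10
W(u) = sqrt(11) (W(u) = sqrt(1 + 10) = sqrt(11))
S = -4 (S = -3 + (1/3)*(-3) = -3 - 1 = -4)
S*W(-3) = -4*sqrt(11)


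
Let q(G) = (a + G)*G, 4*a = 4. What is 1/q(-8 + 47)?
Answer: 1/1560 ≈ 0.00064103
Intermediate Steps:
a = 1 (a = (¼)*4 = 1)
q(G) = G*(1 + G) (q(G) = (1 + G)*G = G*(1 + G))
1/q(-8 + 47) = 1/((-8 + 47)*(1 + (-8 + 47))) = 1/(39*(1 + 39)) = 1/(39*40) = 1/1560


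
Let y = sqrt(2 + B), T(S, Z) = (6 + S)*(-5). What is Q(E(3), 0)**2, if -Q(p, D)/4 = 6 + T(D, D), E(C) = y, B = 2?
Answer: 9216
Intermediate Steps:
T(S, Z) = -30 - 5*S
y = 2 (y = sqrt(2 + 2) = sqrt(4) = 2)
E(C) = 2
Q(p, D) = 96 + 20*D (Q(p, D) = -4*(6 + (-30 - 5*D)) = -4*(-24 - 5*D) = 96 + 20*D)
Q(E(3), 0)**2 = (96 + 20*0)**2 = (96 + 0)**2 = 96**2 = 9216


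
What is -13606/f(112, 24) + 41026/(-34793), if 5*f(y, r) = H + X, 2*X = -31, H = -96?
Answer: 4724786782/7758839 ≈ 608.96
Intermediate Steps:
X = -31/2 (X = (1/2)*(-31) = -31/2 ≈ -15.500)
f(y, r) = -223/10 (f(y, r) = (-96 - 31/2)/5 = (1/5)*(-223/2) = -223/10)
-13606/f(112, 24) + 41026/(-34793) = -13606/(-223/10) + 41026/(-34793) = -13606*(-10/223) + 41026*(-1/34793) = 136060/223 - 41026/34793 = 4724786782/7758839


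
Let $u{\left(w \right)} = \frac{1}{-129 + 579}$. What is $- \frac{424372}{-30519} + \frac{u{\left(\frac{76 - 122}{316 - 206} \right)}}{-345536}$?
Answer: $\frac{814643351801}{58585628800} \approx 13.905$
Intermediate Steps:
$u{\left(w \right)} = \frac{1}{450}$
$- \frac{424372}{-30519} + \frac{u{\left(\frac{76 - 122}{316 - 206} \right)}}{-345536} = - \frac{424372}{-30519} + \frac{1}{450 \left(-345536\right)} = \left(-424372\right) \left(- \frac{1}{30519}\right) + \frac{1}{450} \left(- \frac{1}{345536}\right) = \frac{424372}{30519} - \frac{1}{155491200} = \frac{814643351801}{58585628800}$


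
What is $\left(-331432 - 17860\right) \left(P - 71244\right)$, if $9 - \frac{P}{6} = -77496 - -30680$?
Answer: $-73248628152$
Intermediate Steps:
$P = 280950$ ($P = 54 - 6 \left(-77496 - -30680\right) = 54 - 6 \left(-77496 + 30680\right) = 54 - -280896 = 54 + 280896 = 280950$)
$\left(-331432 - 17860\right) \left(P - 71244\right) = \left(-331432 - 17860\right) \left(280950 - 71244\right) = \left(-349292\right) 209706 = -73248628152$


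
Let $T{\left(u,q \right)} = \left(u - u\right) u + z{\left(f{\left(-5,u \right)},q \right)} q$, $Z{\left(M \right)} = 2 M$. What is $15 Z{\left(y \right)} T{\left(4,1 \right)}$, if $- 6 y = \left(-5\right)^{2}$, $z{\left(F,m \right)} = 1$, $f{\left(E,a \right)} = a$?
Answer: $-125$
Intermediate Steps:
$y = - \frac{25}{6}$ ($y = - \frac{\left(-5\right)^{2}}{6} = \left(- \frac{1}{6}\right) 25 = - \frac{25}{6} \approx -4.1667$)
$T{\left(u,q \right)} = q$ ($T{\left(u,q \right)} = \left(u - u\right) u + 1 q = 0 u + q = 0 + q = q$)
$15 Z{\left(y \right)} T{\left(4,1 \right)} = 15 \cdot 2 \left(- \frac{25}{6}\right) 1 = 15 \left(- \frac{25}{3}\right) 1 = \left(-125\right) 1 = -125$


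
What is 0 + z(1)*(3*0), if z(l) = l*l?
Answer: 0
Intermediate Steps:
z(l) = l²
0 + z(1)*(3*0) = 0 + 1²*(3*0) = 0 + 1*0 = 0 + 0 = 0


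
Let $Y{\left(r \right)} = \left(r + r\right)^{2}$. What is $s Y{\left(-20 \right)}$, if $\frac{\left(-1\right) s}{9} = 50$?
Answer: $-720000$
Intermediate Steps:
$s = -450$ ($s = \left(-9\right) 50 = -450$)
$Y{\left(r \right)} = 4 r^{2}$ ($Y{\left(r \right)} = \left(2 r\right)^{2} = 4 r^{2}$)
$s Y{\left(-20 \right)} = - 450 \cdot 4 \left(-20\right)^{2} = - 450 \cdot 4 \cdot 400 = \left(-450\right) 1600 = -720000$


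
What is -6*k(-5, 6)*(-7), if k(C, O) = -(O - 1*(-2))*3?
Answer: -1008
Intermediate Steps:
k(C, O) = -6 - 3*O (k(C, O) = -(O + 2)*3 = -(2 + O)*3 = (-2 - O)*3 = -6 - 3*O)
-6*k(-5, 6)*(-7) = -6*(-6 - 3*6)*(-7) = -6*(-6 - 18)*(-7) = -6*(-24)*(-7) = 144*(-7) = -1008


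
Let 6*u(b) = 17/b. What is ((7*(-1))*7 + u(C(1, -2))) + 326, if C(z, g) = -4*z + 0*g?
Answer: 6631/24 ≈ 276.29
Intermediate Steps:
C(z, g) = -4*z (C(z, g) = -4*z + 0 = -4*z)
u(b) = 17/(6*b) (u(b) = (17/b)/6 = 17/(6*b))
((7*(-1))*7 + u(C(1, -2))) + 326 = ((7*(-1))*7 + 17/(6*((-4*1)))) + 326 = (-7*7 + (17/6)/(-4)) + 326 = (-49 + (17/6)*(-¼)) + 326 = (-49 - 17/24) + 326 = -1193/24 + 326 = 6631/24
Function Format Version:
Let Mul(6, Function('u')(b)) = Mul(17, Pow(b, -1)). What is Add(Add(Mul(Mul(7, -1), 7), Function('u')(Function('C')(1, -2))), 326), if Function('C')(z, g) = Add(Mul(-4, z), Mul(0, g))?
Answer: Rational(6631, 24) ≈ 276.29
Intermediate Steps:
Function('C')(z, g) = Mul(-4, z) (Function('C')(z, g) = Add(Mul(-4, z), 0) = Mul(-4, z))
Function('u')(b) = Mul(Rational(17, 6), Pow(b, -1)) (Function('u')(b) = Mul(Rational(1, 6), Mul(17, Pow(b, -1))) = Mul(Rational(17, 6), Pow(b, -1)))
Add(Add(Mul(Mul(7, -1), 7), Function('u')(Function('C')(1, -2))), 326) = Add(Add(Mul(Mul(7, -1), 7), Mul(Rational(17, 6), Pow(Mul(-4, 1), -1))), 326) = Add(Add(Mul(-7, 7), Mul(Rational(17, 6), Pow(-4, -1))), 326) = Add(Add(-49, Mul(Rational(17, 6), Rational(-1, 4))), 326) = Add(Add(-49, Rational(-17, 24)), 326) = Add(Rational(-1193, 24), 326) = Rational(6631, 24)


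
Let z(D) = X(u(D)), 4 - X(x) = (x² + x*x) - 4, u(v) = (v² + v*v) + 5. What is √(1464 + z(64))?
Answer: I*√134380146 ≈ 11592.0*I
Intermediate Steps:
u(v) = 5 + 2*v² (u(v) = (v² + v²) + 5 = 2*v² + 5 = 5 + 2*v²)
X(x) = 8 - 2*x² (X(x) = 4 - ((x² + x*x) - 4) = 4 - ((x² + x²) - 4) = 4 - (2*x² - 4) = 4 - (-4 + 2*x²) = 4 + (4 - 2*x²) = 8 - 2*x²)
z(D) = 8 - 2*(5 + 2*D²)²
√(1464 + z(64)) = √(1464 + (8 - 2*(5 + 2*64²)²)) = √(1464 + (8 - 2*(5 + 2*4096)²)) = √(1464 + (8 - 2*(5 + 8192)²)) = √(1464 + (8 - 2*8197²)) = √(1464 + (8 - 2*67190809)) = √(1464 + (8 - 134381618)) = √(1464 - 134381610) = √(-134380146) = I*√134380146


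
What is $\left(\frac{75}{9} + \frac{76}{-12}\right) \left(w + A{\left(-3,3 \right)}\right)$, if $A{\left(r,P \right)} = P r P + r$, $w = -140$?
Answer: $-340$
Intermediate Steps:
$A{\left(r,P \right)} = r + r P^{2}$ ($A{\left(r,P \right)} = r P^{2} + r = r + r P^{2}$)
$\left(\frac{75}{9} + \frac{76}{-12}\right) \left(w + A{\left(-3,3 \right)}\right) = \left(\frac{75}{9} + \frac{76}{-12}\right) \left(-140 - 3 \left(1 + 3^{2}\right)\right) = \left(75 \cdot \frac{1}{9} + 76 \left(- \frac{1}{12}\right)\right) \left(-140 - 3 \left(1 + 9\right)\right) = \left(\frac{25}{3} - \frac{19}{3}\right) \left(-140 - 30\right) = 2 \left(-140 - 30\right) = 2 \left(-170\right) = -340$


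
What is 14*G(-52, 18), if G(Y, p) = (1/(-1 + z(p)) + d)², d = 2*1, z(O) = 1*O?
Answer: 17150/289 ≈ 59.343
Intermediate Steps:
z(O) = O
d = 2
G(Y, p) = (2 + 1/(-1 + p))² (G(Y, p) = (1/(-1 + p) + 2)² = (2 + 1/(-1 + p))²)
14*G(-52, 18) = 14*((-1 + 2*18)²/(-1 + 18)²) = 14*((-1 + 36)²/17²) = 14*((1/289)*35²) = 14*((1/289)*1225) = 14*(1225/289) = 17150/289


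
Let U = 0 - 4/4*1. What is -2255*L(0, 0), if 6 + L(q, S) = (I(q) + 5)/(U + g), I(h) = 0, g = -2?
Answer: 51865/3 ≈ 17288.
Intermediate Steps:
U = -1 (U = 0 - 4*¼*1 = 0 - 1*1 = 0 - 1 = -1)
L(q, S) = -23/3 (L(q, S) = -6 + (0 + 5)/(-1 - 2) = -6 + 5/(-3) = -6 + 5*(-⅓) = -6 - 5/3 = -23/3)
-2255*L(0, 0) = -2255*(-23/3) = 51865/3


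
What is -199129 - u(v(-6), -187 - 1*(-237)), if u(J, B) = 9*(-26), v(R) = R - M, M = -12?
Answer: -198895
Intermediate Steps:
v(R) = 12 + R (v(R) = R - 1*(-12) = R + 12 = 12 + R)
u(J, B) = -234
-199129 - u(v(-6), -187 - 1*(-237)) = -199129 - 1*(-234) = -199129 + 234 = -198895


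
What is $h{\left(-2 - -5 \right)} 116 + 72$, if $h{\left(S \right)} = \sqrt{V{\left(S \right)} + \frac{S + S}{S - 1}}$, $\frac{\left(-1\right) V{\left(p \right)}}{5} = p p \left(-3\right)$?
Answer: $72 + 116 \sqrt{138} \approx 1434.7$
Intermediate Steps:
$V{\left(p \right)} = 15 p^{2}$ ($V{\left(p \right)} = - 5 p p \left(-3\right) = - 5 p^{2} \left(-3\right) = - 5 \left(- 3 p^{2}\right) = 15 p^{2}$)
$h{\left(S \right)} = \sqrt{15 S^{2} + \frac{2 S}{-1 + S}}$ ($h{\left(S \right)} = \sqrt{15 S^{2} + \frac{S + S}{S - 1}} = \sqrt{15 S^{2} + \frac{2 S}{-1 + S}}$)
$h{\left(-2 - -5 \right)} 116 + 72 = \sqrt{\frac{\left(-2 - -5\right) \left(2 + 15 \left(-2 - -5\right) \left(-1 - -3\right)\right)}{-1 - -3}} \cdot 116 + 72 = \sqrt{\frac{\left(-2 + 5\right) \left(2 + 15 \left(-2 + 5\right) \left(-1 + \left(-2 + 5\right)\right)\right)}{-1 + \left(-2 + 5\right)}} 116 + 72 = \sqrt{\frac{3 \left(2 + 15 \cdot 3 \left(-1 + 3\right)\right)}{-1 + 3}} \cdot 116 + 72 = \sqrt{\frac{3 \left(2 + 15 \cdot 3 \cdot 2\right)}{2}} \cdot 116 + 72 = \sqrt{3 \cdot \frac{1}{2} \left(2 + 90\right)} 116 + 72 = \sqrt{3 \cdot \frac{1}{2} \cdot 92} \cdot 116 + 72 = \sqrt{138} \cdot 116 + 72 = 116 \sqrt{138} + 72 = 72 + 116 \sqrt{138}$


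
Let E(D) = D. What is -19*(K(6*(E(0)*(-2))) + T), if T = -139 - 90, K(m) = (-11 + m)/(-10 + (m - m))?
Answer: 43301/10 ≈ 4330.1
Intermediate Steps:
K(m) = 11/10 - m/10 (K(m) = (-11 + m)/(-10 + 0) = (-11 + m)/(-10) = (-11 + m)*(-⅒) = 11/10 - m/10)
T = -229
-19*(K(6*(E(0)*(-2))) + T) = -19*((11/10 - 3*0*(-2)/5) - 229) = -19*((11/10 - 3*0/5) - 229) = -19*((11/10 - ⅒*0) - 229) = -19*((11/10 + 0) - 229) = -19*(11/10 - 229) = -19*(-2279/10) = 43301/10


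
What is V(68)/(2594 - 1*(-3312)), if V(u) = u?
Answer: 34/2953 ≈ 0.011514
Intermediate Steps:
V(68)/(2594 - 1*(-3312)) = 68/(2594 - 1*(-3312)) = 68/(2594 + 3312) = 68/5906 = 68*(1/5906) = 34/2953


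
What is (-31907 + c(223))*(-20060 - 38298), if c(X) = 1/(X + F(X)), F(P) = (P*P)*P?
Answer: 10324753661726691/5544895 ≈ 1.8620e+9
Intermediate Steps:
F(P) = P³ (F(P) = P²*P = P³)
c(X) = 1/(X + X³)
(-31907 + c(223))*(-20060 - 38298) = (-31907 + 1/(223 + 223³))*(-20060 - 38298) = (-31907 + 1/(223 + 11089567))*(-58358) = (-31907 + 1/11089790)*(-58358) = -353841929529/11089790*(-58358) = 10324753661726691/5544895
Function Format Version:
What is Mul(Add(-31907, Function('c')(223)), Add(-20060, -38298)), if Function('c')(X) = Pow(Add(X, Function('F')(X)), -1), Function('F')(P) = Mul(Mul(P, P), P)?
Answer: Rational(10324753661726691, 5544895) ≈ 1.8620e+9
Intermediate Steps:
Function('F')(P) = Pow(P, 3) (Function('F')(P) = Mul(Pow(P, 2), P) = Pow(P, 3))
Function('c')(X) = Pow(Add(X, Pow(X, 3)), -1)
Mul(Add(-31907, Function('c')(223)), Add(-20060, -38298)) = Mul(Add(-31907, Pow(Add(223, Pow(223, 3)), -1)), Add(-20060, -38298)) = Mul(Add(-31907, Pow(Add(223, 11089567), -1)), -58358) = Mul(Add(-31907, Pow(11089790, -1)), -58358) = Mul(Add(-31907, Rational(1, 11089790)), -58358) = Mul(Rational(-353841929529, 11089790), -58358) = Rational(10324753661726691, 5544895)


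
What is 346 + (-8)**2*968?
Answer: 62298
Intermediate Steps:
346 + (-8)**2*968 = 346 + 64*968 = 346 + 61952 = 62298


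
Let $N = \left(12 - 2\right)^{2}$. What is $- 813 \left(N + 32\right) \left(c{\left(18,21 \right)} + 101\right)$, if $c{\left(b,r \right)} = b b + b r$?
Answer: $-86174748$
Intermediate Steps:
$N = 100$ ($N = 10^{2} = 100$)
$c{\left(b,r \right)} = b^{2} + b r$
$- 813 \left(N + 32\right) \left(c{\left(18,21 \right)} + 101\right) = - 813 \left(100 + 32\right) \left(18 \left(18 + 21\right) + 101\right) = - 813 \cdot 132 \left(18 \cdot 39 + 101\right) = - 813 \cdot 132 \left(702 + 101\right) = - 813 \cdot 132 \cdot 803 = \left(-813\right) 105996 = -86174748$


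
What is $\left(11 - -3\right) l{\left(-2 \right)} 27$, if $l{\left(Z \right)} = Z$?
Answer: $-756$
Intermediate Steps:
$\left(11 - -3\right) l{\left(-2 \right)} 27 = \left(11 - -3\right) \left(-2\right) 27 = \left(11 + 3\right) \left(-2\right) 27 = 14 \left(-2\right) 27 = \left(-28\right) 27 = -756$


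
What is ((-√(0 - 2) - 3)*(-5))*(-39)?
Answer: -585 - 195*I*√2 ≈ -585.0 - 275.77*I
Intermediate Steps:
((-√(0 - 2) - 3)*(-5))*(-39) = ((-√(-2) - 3)*(-5))*(-39) = ((-I*√2 - 3)*(-5))*(-39) = ((-3 - I*√2)*(-5))*(-39) = (15 + 5*I*√2)*(-39) = -585 - 195*I*√2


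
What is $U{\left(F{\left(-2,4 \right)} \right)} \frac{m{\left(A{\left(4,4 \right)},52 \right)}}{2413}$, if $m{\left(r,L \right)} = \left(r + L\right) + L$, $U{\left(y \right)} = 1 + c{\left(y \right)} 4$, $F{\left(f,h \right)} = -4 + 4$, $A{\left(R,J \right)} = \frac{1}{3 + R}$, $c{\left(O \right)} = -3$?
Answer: $- \frac{8019}{16891} \approx -0.47475$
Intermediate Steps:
$F{\left(f,h \right)} = 0$
$U{\left(y \right)} = -11$ ($U{\left(y \right)} = 1 - 12 = -11$)
$m{\left(r,L \right)} = r + 2 L$ ($m{\left(r,L \right)} = \left(L + r\right) + L = r + 2 L$)
$U{\left(F{\left(-2,4 \right)} \right)} \frac{m{\left(A{\left(4,4 \right)},52 \right)}}{2413} = - 11 \frac{\frac{1}{3 + 4} + 2 \cdot 52}{2413} = - 11 \left(\frac{1}{7} + 104\right) \frac{1}{2413} = - 11 \cdot \frac{729}{7} \cdot \frac{1}{2413} = \left(-11\right) \frac{729}{16891} = - \frac{8019}{16891}$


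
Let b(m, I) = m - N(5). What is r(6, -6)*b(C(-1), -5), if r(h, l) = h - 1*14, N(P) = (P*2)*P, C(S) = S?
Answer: 408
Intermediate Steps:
N(P) = 2*P² (N(P) = (2*P)*P = 2*P²)
b(m, I) = -50 + m (b(m, I) = m - 2*5² = m - 2*25 = m - 1*50 = m - 50 = -50 + m)
r(h, l) = -14 + h (r(h, l) = h - 14 = -14 + h)
r(6, -6)*b(C(-1), -5) = (-14 + 6)*(-50 - 1) = -8*(-51) = 408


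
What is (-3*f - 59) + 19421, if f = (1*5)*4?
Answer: 19302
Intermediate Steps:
f = 20 (f = 5*4 = 20)
(-3*f - 59) + 19421 = (-3*20 - 59) + 19421 = (-60 - 59) + 19421 = -119 + 19421 = 19302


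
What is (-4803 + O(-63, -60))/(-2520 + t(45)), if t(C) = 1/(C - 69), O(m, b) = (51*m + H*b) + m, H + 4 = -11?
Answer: 172296/60481 ≈ 2.8488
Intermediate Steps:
H = -15 (H = -4 - 11 = -15)
O(m, b) = -15*b + 52*m (O(m, b) = (51*m - 15*b) + m = (-15*b + 51*m) + m = -15*b + 52*m)
t(C) = 1/(-69 + C)
(-4803 + O(-63, -60))/(-2520 + t(45)) = (-4803 + (-15*(-60) + 52*(-63)))/(-2520 + 1/(-69 + 45)) = (-4803 + (900 - 3276))/(-2520 + 1/(-24)) = (-4803 - 2376)/(-2520 - 1/24) = -7179/(-60481/24) = -7179*(-24/60481) = 172296/60481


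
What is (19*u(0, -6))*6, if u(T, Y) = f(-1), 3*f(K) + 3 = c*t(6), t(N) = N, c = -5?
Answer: -1254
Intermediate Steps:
f(K) = -11 (f(K) = -1 + (-5*6)/3 = -1 + (1/3)*(-30) = -1 - 10 = -11)
u(T, Y) = -11
(19*u(0, -6))*6 = (19*(-11))*6 = -209*6 = -1254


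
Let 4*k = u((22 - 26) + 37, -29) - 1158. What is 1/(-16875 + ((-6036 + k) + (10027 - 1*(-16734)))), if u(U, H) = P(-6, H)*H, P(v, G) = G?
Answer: 4/15083 ≈ 0.00026520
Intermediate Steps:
u(U, H) = H² (u(U, H) = H*H = H²)
k = -317/4 (k = ((-29)² - 1158)/4 = (841 - 1158)/4 = (¼)*(-317) = -317/4 ≈ -79.250)
1/(-16875 + ((-6036 + k) + (10027 - 1*(-16734)))) = 1/(-16875 + ((-6036 - 317/4) + (10027 - 1*(-16734)))) = 1/(-16875 + (-24461/4 + (10027 + 16734))) = 1/(-16875 + (-24461/4 + 26761)) = 1/(-16875 + 82583/4) = 1/(15083/4) = 4/15083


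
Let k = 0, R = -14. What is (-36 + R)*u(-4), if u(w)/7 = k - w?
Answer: -1400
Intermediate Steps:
u(w) = -7*w (u(w) = 7*(0 - w) = 7*(-w) = -7*w)
(-36 + R)*u(-4) = (-36 - 14)*(-7*(-4)) = -50*28 = -1400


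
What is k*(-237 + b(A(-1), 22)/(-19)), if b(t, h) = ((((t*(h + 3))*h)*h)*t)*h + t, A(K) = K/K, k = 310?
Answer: -83918240/19 ≈ -4.4168e+6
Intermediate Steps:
A(K) = 1
b(t, h) = t + h³*t²*(3 + h) (b(t, h) = ((((t*(3 + h))*h)*h)*t)*h + t = (((h*t*(3 + h))*h)*t)*h + t = ((t*h²*(3 + h))*t)*h + t = (h²*t²*(3 + h))*h + t = h³*t²*(3 + h) + t = t + h³*t²*(3 + h))
k*(-237 + b(A(-1), 22)/(-19)) = 310*(-237 + (1*(1 + 1*22⁴ + 3*1*22³))/(-19)) = 310*(-237 + (1*(1 + 1*234256 + 3*1*10648))*(-1/19)) = 310*(-237 + (1*(1 + 234256 + 31944))*(-1/19)) = 310*(-237 + (1*266201)*(-1/19)) = 310*(-237 + 266201*(-1/19)) = 310*(-237 - 266201/19) = 310*(-270704/19) = -83918240/19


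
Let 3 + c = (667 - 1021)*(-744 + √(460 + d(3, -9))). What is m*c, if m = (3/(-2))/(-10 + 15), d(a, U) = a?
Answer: -790119/10 + 531*√463/5 ≈ -76727.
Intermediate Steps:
m = -3/10 (m = (3*(-½))/5 = (⅕)*(-3/2) = -3/10 ≈ -0.30000)
c = 263373 - 354*√463 (c = -3 + (667 - 1021)*(-744 + √(460 + 3)) = -3 - 354*(-744 + √463) = -3 + (263376 - 354*√463) = 263373 - 354*√463 ≈ 2.5576e+5)
m*c = -3*(263373 - 354*√463)/10 = -790119/10 + 531*√463/5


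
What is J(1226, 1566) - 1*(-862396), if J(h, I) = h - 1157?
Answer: 862465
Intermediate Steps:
J(h, I) = -1157 + h
J(1226, 1566) - 1*(-862396) = (-1157 + 1226) - 1*(-862396) = 69 + 862396 = 862465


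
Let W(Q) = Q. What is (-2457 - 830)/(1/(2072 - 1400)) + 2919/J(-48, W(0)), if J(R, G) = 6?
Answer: -4416755/2 ≈ -2.2084e+6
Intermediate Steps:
(-2457 - 830)/(1/(2072 - 1400)) + 2919/J(-48, W(0)) = (-2457 - 830)/(1/(2072 - 1400)) + 2919/6 = -3287/(1/672) + 2919*(⅙) = -3287/1/672 + 973/2 = -3287*672 + 973/2 = -2208864 + 973/2 = -4416755/2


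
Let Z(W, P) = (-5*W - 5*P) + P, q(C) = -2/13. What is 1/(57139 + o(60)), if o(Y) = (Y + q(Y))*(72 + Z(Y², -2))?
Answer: -13/13198953 ≈ -9.8493e-7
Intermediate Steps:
q(C) = -2/13 (q(C) = -2*1/13 = -2/13)
Z(W, P) = -5*W - 4*P (Z(W, P) = (-5*P - 5*W) + P = -5*W - 4*P)
o(Y) = (80 - 5*Y²)*(-2/13 + Y) (o(Y) = (Y - 2/13)*(72 + (-5*Y² - 4*(-2))) = (-2/13 + Y)*(72 + (-5*Y² + 8)) = (-2/13 + Y)*(72 + (8 - 5*Y²)) = (-2/13 + Y)*(80 - 5*Y²) = (80 - 5*Y²)*(-2/13 + Y))
1/(57139 + o(60)) = 1/(57139 + (-160/13 - 5*60³ + 80*60 + (10/13)*60²)) = 1/(57139 + (-160/13 - 5*216000 + 4800 + (10/13)*3600)) = 1/(57139 + (-160/13 - 1080000 + 4800 + 36000/13)) = 1/(57139 - 13941760/13) = 1/(-13198953/13) = -13/13198953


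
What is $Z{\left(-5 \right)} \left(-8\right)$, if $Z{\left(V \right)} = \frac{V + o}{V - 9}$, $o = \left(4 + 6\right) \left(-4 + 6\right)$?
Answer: $\frac{60}{7} \approx 8.5714$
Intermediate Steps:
$o = 20$ ($o = 10 \cdot 2 = 20$)
$Z{\left(V \right)} = \frac{20 + V}{-9 + V}$ ($Z{\left(V \right)} = \frac{V + 20}{V - 9} = \frac{20 + V}{V - 9} = \frac{20 + V}{-9 + V}$)
$Z{\left(-5 \right)} \left(-8\right) = \frac{20 - 5}{-9 - 5} \left(-8\right) = \frac{1}{-14} \cdot 15 \left(-8\right) = \left(- \frac{1}{14}\right) 15 \left(-8\right) = \left(- \frac{15}{14}\right) \left(-8\right) = \frac{60}{7}$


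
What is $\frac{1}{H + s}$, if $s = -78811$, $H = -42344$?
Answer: $- \frac{1}{121155} \approx -8.2539 \cdot 10^{-6}$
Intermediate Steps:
$\frac{1}{H + s} = \frac{1}{-42344 - 78811} = \frac{1}{-121155} = - \frac{1}{121155}$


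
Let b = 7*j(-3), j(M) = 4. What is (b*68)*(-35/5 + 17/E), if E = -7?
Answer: -17952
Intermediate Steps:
b = 28 (b = 7*4 = 28)
(b*68)*(-35/5 + 17/E) = (28*68)*(-35/5 + 17/(-7)) = 1904*(-35*⅕ + 17*(-⅐)) = 1904*(-7 - 17/7) = 1904*(-66/7) = -17952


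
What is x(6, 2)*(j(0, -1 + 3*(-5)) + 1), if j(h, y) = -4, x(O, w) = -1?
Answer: 3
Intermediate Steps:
x(6, 2)*(j(0, -1 + 3*(-5)) + 1) = -(-4 + 1) = -1*(-3) = 3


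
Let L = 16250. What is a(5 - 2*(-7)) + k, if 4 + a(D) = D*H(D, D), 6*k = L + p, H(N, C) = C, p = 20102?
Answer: 19247/3 ≈ 6415.7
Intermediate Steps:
k = 18176/3 (k = (16250 + 20102)/6 = (1/6)*36352 = 18176/3 ≈ 6058.7)
a(D) = -4 + D**2 (a(D) = -4 + D*D = -4 + D**2)
a(5 - 2*(-7)) + k = (-4 + (5 - 2*(-7))**2) + 18176/3 = (-4 + (5 + 14)**2) + 18176/3 = (-4 + 19**2) + 18176/3 = (-4 + 361) + 18176/3 = 357 + 18176/3 = 19247/3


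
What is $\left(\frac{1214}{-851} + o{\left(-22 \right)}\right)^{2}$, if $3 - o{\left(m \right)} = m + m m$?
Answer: $\frac{153525263329}{724201} \approx 2.1199 \cdot 10^{5}$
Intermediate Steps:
$o{\left(m \right)} = 3 - m - m^{2}$ ($o{\left(m \right)} = 3 - \left(m + m m\right) = 3 - \left(m + m^{2}\right) = 3 - m - m^{2}$)
$\left(\frac{1214}{-851} + o{\left(-22 \right)}\right)^{2} = \left(\frac{1214}{-851} - 459\right)^{2} = \left(1214 \left(- \frac{1}{851}\right) + \left(3 + 22 - 484\right)\right)^{2} = \left(- \frac{1214}{851} + \left(3 + 22 - 484\right)\right)^{2} = \left(- \frac{1214}{851} - 459\right)^{2} = \left(- \frac{391823}{851}\right)^{2} = \frac{153525263329}{724201}$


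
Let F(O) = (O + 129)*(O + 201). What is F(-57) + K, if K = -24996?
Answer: -14628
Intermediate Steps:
F(O) = (129 + O)*(201 + O)
F(-57) + K = (25929 + (-57)² + 330*(-57)) - 24996 = (25929 + 3249 - 18810) - 24996 = 10368 - 24996 = -14628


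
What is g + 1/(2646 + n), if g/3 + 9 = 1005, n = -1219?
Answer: 4263877/1427 ≈ 2988.0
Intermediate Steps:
g = 2988 (g = -27 + 3*1005 = -27 + 3015 = 2988)
g + 1/(2646 + n) = 2988 + 1/(2646 - 1219) = 2988 + 1/1427 = 4263877/1427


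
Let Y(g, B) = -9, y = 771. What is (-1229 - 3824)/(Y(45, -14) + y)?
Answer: -5053/762 ≈ -6.6312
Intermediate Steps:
(-1229 - 3824)/(Y(45, -14) + y) = (-1229 - 3824)/(-9 + 771) = -5053/762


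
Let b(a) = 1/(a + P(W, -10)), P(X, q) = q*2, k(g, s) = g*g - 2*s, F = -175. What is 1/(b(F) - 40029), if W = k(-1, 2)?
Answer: -195/7805656 ≈ -2.4982e-5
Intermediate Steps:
k(g, s) = g**2 - 2*s
W = -3 (W = (-1)**2 - 2*2 = 1 - 4 = -3)
P(X, q) = 2*q
b(a) = 1/(-20 + a) (b(a) = 1/(a + 2*(-10)) = 1/(a - 20) = 1/(-20 + a))
1/(b(F) - 40029) = 1/(1/(-20 - 175) - 40029) = 1/(1/(-195) - 40029) = 1/(-1/195 - 40029) = 1/(-7805656/195) = -195/7805656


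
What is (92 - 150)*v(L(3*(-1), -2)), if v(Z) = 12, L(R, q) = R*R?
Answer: -696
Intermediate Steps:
L(R, q) = R**2
(92 - 150)*v(L(3*(-1), -2)) = (92 - 150)*12 = -58*12 = -696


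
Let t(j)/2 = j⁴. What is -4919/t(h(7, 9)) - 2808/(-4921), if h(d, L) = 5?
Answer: -20696399/6151250 ≈ -3.3646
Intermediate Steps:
t(j) = 2*j⁴
-4919/t(h(7, 9)) - 2808/(-4921) = -4919/(2*5⁴) - 2808/(-4921) = -4919/(2*625) - 2808*(-1/4921) = -4919/1250 + 2808/4921 = -20696399/6151250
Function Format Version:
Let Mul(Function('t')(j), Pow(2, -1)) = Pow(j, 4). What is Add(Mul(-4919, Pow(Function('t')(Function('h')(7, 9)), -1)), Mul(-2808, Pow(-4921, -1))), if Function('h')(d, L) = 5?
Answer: Rational(-20696399, 6151250) ≈ -3.3646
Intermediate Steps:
Function('t')(j) = Mul(2, Pow(j, 4))
Add(Mul(-4919, Pow(Function('t')(Function('h')(7, 9)), -1)), Mul(-2808, Pow(-4921, -1))) = Add(Mul(-4919, Pow(Mul(2, Pow(5, 4)), -1)), Mul(-2808, Pow(-4921, -1))) = Add(Mul(-4919, Pow(Mul(2, 625), -1)), Mul(-2808, Rational(-1, 4921))) = Add(Mul(-4919, Pow(1250, -1)), Rational(2808, 4921)) = Add(Mul(-4919, Rational(1, 1250)), Rational(2808, 4921)) = Add(Rational(-4919, 1250), Rational(2808, 4921)) = Rational(-20696399, 6151250)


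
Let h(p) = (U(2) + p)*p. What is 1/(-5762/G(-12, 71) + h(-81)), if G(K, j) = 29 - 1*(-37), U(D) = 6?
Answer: 33/197594 ≈ 0.00016701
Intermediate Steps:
G(K, j) = 66 (G(K, j) = 29 + 37 = 66)
h(p) = p*(6 + p) (h(p) = (6 + p)*p = p*(6 + p))
1/(-5762/G(-12, 71) + h(-81)) = 1/(-5762/66 - 81*(6 - 81)) = 1/(-5762*1/66 - 81*(-75)) = 1/(-2881/33 + 6075) = 1/(197594/33) = 33/197594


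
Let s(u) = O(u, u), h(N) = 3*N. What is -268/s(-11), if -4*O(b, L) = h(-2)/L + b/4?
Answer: -47168/97 ≈ -486.27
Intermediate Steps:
O(b, L) = -b/16 + 3/(2*L) (O(b, L) = -((3*(-2))/L + b/4)/4 = -(-6/L + b*(¼))/4 = -(-6/L + b/4)/4 = -b/16 + 3/(2*L))
s(u) = (24 - u²)/(16*u) (s(u) = (24 - u*u)/(16*u) = (24 - u²)/(16*u))
-268/s(-11) = -268*(-176/(24 - 1*(-11)²)) = -268*(-176/(24 - 1*121)) = -268*(-176/(24 - 121)) = -268/((1/16)*(-1/11)*(-97)) = -268/97/176 = -268*176/97 = -47168/97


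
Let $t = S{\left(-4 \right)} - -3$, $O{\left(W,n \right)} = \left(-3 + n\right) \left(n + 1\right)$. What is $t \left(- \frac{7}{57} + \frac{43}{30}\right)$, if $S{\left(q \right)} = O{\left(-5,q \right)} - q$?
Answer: $\frac{3486}{95} \approx 36.695$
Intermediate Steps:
$O{\left(W,n \right)} = \left(1 + n\right) \left(-3 + n\right)$ ($O{\left(W,n \right)} = \left(-3 + n\right) \left(1 + n\right) = \left(1 + n\right) \left(-3 + n\right)$)
$S{\left(q \right)} = -3 + q^{2} - 3 q$ ($S{\left(q \right)} = \left(-3 + q^{2} - 2 q\right) - q = -3 + q^{2} - 3 q$)
$t = 28$ ($t = \left(-3 + \left(-4\right)^{2} - -12\right) - -3 = \left(-3 + 16 + 12\right) + 3 = 25 + 3 = 28$)
$t \left(- \frac{7}{57} + \frac{43}{30}\right) = 28 \left(- \frac{7}{57} + \frac{43}{30}\right) = 28 \cdot \frac{249}{190} = \frac{3486}{95}$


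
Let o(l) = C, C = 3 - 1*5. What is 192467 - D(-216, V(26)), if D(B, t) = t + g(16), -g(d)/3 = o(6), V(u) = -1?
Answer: 192462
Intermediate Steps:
C = -2 (C = 3 - 5 = -2)
o(l) = -2
g(d) = 6 (g(d) = -3*(-2) = 6)
D(B, t) = 6 + t (D(B, t) = t + 6 = 6 + t)
192467 - D(-216, V(26)) = 192467 - (6 - 1) = 192467 - 1*5 = 192467 - 5 = 192462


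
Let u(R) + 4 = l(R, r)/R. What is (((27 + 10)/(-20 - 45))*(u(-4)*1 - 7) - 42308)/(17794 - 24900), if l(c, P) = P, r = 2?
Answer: 289431/48620 ≈ 5.9529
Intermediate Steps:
u(R) = -4 + 2/R
(((27 + 10)/(-20 - 45))*(u(-4)*1 - 7) - 42308)/(17794 - 24900) = (((27 + 10)/(-20 - 45))*((-4 + 2/(-4))*1 - 7) - 42308)/(17794 - 24900) = ((37/(-65))*((-4 + 2*(-¼))*1 - 7) - 42308)/(-7106) = ((37*(-1/65))*((-4 - ½)*1 - 7) - 42308)*(-1/7106) = (-37*(-9/2*1 - 7)/65 - 42308)*(-1/7106) = (-37*(-9/2 - 7)/65 - 42308)*(-1/7106) = (-37/65*(-23/2) - 42308)*(-1/7106) = (851/130 - 42308)*(-1/7106) = -5499189/130*(-1/7106) = 289431/48620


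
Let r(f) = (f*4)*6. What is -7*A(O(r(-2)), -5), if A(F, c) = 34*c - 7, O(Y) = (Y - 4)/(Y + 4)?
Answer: 1239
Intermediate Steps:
r(f) = 24*f (r(f) = (4*f)*6 = 24*f)
O(Y) = (-4 + Y)/(4 + Y)
A(F, c) = -7 + 34*c
-7*A(O(r(-2)), -5) = -7*(-7 + 34*(-5)) = -7*(-7 - 170) = -7*(-177) = 1239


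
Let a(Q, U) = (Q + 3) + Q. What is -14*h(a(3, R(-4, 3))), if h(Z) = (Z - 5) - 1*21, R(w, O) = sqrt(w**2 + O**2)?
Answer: 238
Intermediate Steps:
R(w, O) = sqrt(O**2 + w**2)
a(Q, U) = 3 + 2*Q (a(Q, U) = (3 + Q) + Q = 3 + 2*Q)
h(Z) = -26 + Z (h(Z) = (-5 + Z) - 21 = -26 + Z)
-14*h(a(3, R(-4, 3))) = -14*(-26 + (3 + 2*3)) = -14*(-26 + (3 + 6)) = -14*(-26 + 9) = -14*(-17) = 238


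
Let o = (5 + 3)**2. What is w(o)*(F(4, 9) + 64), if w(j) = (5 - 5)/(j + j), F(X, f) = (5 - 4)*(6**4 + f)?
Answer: 0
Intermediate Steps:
F(X, f) = 1296 + f (F(X, f) = 1*(1296 + f) = 1296 + f)
o = 64 (o = 8**2 = 64)
w(j) = 0 (w(j) = 0/((2*j)) = 0*(1/(2*j)) = 0)
w(o)*(F(4, 9) + 64) = 0*((1296 + 9) + 64) = 0*(1305 + 64) = 0*1369 = 0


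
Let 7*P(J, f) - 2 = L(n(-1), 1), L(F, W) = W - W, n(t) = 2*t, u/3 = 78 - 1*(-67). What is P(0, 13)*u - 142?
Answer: -124/7 ≈ -17.714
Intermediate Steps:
u = 435 (u = 3*(78 - 1*(-67)) = 3*(78 + 67) = 3*145 = 435)
L(F, W) = 0
P(J, f) = 2/7 (P(J, f) = 2/7 + (⅐)*0 = 2/7 + 0 = 2/7)
P(0, 13)*u - 142 = (2/7)*435 - 142 = 870/7 - 142 = -124/7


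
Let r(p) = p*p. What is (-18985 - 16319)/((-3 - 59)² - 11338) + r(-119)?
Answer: 17692973/1249 ≈ 14166.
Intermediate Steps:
r(p) = p²
(-18985 - 16319)/((-3 - 59)² - 11338) + r(-119) = (-18985 - 16319)/((-3 - 59)² - 11338) + (-119)² = -35304/((-62)² - 11338) + 14161 = -35304/(3844 - 11338) + 14161 = -35304/(-7494) + 14161 = -35304*(-1/7494) + 14161 = 5884/1249 + 14161 = 17692973/1249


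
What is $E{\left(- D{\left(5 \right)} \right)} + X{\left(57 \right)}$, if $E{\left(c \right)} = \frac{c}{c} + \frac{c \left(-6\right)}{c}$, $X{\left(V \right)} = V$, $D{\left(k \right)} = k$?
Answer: $52$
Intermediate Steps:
$E{\left(c \right)} = -5$ ($E{\left(c \right)} = 1 + \frac{\left(-6\right) c}{c} = 1 - 6 = -5$)
$E{\left(- D{\left(5 \right)} \right)} + X{\left(57 \right)} = -5 + 57 = 52$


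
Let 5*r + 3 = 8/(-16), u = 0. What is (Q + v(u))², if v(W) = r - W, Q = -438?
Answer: 19245769/100 ≈ 1.9246e+5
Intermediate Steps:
r = -7/10 (r = -⅗ + (8/(-16))/5 = -⅗ + (8*(-1/16))/5 = -⅗ + (⅕)*(-½) = -⅗ - ⅒ = -7/10 ≈ -0.70000)
v(W) = -7/10 - W
(Q + v(u))² = (-438 + (-7/10 - 1*0))² = (-438 + (-7/10 + 0))² = (-438 - 7/10)² = (-4387/10)² = 19245769/100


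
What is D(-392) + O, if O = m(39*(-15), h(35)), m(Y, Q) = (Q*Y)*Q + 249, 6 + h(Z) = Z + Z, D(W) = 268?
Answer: -2395643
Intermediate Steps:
h(Z) = -6 + 2*Z (h(Z) = -6 + (Z + Z) = -6 + 2*Z)
m(Y, Q) = 249 + Y*Q**2 (m(Y, Q) = Y*Q**2 + 249 = 249 + Y*Q**2)
O = -2395911 (O = 249 + (39*(-15))*(-6 + 2*35)**2 = 249 - 585*(-6 + 70)**2 = 249 - 585*64**2 = 249 - 585*4096 = 249 - 2396160 = -2395911)
D(-392) + O = 268 - 2395911 = -2395643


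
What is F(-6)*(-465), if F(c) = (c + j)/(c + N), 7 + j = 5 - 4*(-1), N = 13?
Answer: 1860/7 ≈ 265.71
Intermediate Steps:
j = 2 (j = -7 + (5 - 4*(-1)) = -7 + (5 + 4) = -7 + 9 = 2)
F(c) = (2 + c)/(13 + c) (F(c) = (c + 2)/(c + 13) = (2 + c)/(13 + c))
F(-6)*(-465) = ((2 - 6)/(13 - 6))*(-465) = (-4/7)*(-465) = ((1/7)*(-4))*(-465) = -4/7*(-465) = 1860/7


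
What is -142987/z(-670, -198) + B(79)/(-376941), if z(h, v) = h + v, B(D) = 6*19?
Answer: 945571295/5740084 ≈ 164.73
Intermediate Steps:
B(D) = 114
-142987/z(-670, -198) + B(79)/(-376941) = -142987/(-670 - 198) + 114/(-376941) = -142987/(-868) + 114*(-1/376941) = -142987*(-1/868) - 2/6613 = 142987/868 - 2/6613 = 945571295/5740084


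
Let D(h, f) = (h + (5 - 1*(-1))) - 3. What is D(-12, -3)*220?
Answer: -1980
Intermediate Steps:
D(h, f) = 3 + h (D(h, f) = (h + (5 + 1)) - 3 = (h + 6) - 3 = (6 + h) - 3 = 3 + h)
D(-12, -3)*220 = (3 - 12)*220 = -9*220 = -1980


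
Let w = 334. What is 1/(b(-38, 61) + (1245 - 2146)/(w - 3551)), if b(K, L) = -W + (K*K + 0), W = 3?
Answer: 3217/4636598 ≈ 0.00069383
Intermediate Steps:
b(K, L) = -3 + K**2 (b(K, L) = -1*3 + (K*K + 0) = -3 + (K**2 + 0) = -3 + K**2)
1/(b(-38, 61) + (1245 - 2146)/(w - 3551)) = 1/((-3 + (-38)**2) + (1245 - 2146)/(334 - 3551)) = 1/((-3 + 1444) - 901/(-3217)) = 1/(1441 - 901*(-1/3217)) = 1/(1441 + 901/3217) = 1/(4636598/3217) = 3217/4636598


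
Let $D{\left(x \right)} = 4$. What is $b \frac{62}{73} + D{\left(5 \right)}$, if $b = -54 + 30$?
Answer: $- \frac{1196}{73} \approx -16.384$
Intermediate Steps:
$b = -24$
$b \frac{62}{73} + D{\left(5 \right)} = - 24 \cdot \frac{62}{73} + 4 = - 24 \cdot 62 \cdot \frac{1}{73} + 4 = \left(-24\right) \frac{62}{73} + 4 = - \frac{1488}{73} + 4 = - \frac{1196}{73}$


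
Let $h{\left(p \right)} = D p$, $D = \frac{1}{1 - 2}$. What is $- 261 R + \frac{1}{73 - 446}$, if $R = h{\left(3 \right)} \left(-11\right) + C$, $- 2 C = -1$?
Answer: $- \frac{6522653}{746} \approx -8743.5$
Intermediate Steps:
$C = \frac{1}{2}$ ($C = \left(- \frac{1}{2}\right) \left(-1\right) = \frac{1}{2} \approx 0.5$)
$D = -1$ ($D = \frac{1}{-1} = -1$)
$h{\left(p \right)} = - p$
$R = \frac{67}{2}$ ($R = \left(-1\right) 3 \left(-11\right) + \frac{1}{2} = \left(-3\right) \left(-11\right) + \frac{1}{2} = 33 + \frac{1}{2} = \frac{67}{2} \approx 33.5$)
$- 261 R + \frac{1}{73 - 446} = \left(-261\right) \frac{67}{2} + \frac{1}{73 - 446} = - \frac{17487}{2} + \frac{1}{-373} = - \frac{17487}{2} - \frac{1}{373} = - \frac{6522653}{746}$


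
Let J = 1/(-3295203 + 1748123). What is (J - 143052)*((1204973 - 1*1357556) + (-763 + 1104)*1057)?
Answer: -23000384527908247/773540 ≈ -2.9734e+10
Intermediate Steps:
J = -1/1547080 (J = 1/(-1547080) = -1/1547080 ≈ -6.4638e-7)
(J - 143052)*((1204973 - 1*1357556) + (-763 + 1104)*1057) = (-1/1547080 - 143052)*((1204973 - 1*1357556) + (-763 + 1104)*1057) = -221312888161*((1204973 - 1357556) + 341*1057)/1547080 = -221312888161*(-152583 + 360437)/1547080 = -221312888161/1547080*207854 = -23000384527908247/773540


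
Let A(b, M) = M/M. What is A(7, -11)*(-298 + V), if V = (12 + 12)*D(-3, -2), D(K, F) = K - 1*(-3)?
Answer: -298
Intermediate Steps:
D(K, F) = 3 + K (D(K, F) = K + 3 = 3 + K)
A(b, M) = 1
V = 0 (V = (12 + 12)*(3 - 3) = 24*0 = 0)
A(7, -11)*(-298 + V) = 1*(-298 + 0) = 1*(-298) = -298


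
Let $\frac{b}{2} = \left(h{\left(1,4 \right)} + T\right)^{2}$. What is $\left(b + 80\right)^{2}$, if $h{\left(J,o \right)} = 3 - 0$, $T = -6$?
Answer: $9604$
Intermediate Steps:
$h{\left(J,o \right)} = 3$ ($h{\left(J,o \right)} = 3 + 0 = 3$)
$b = 18$ ($b = 2 \left(3 - 6\right)^{2} = 2 \left(-3\right)^{2} = 2 \cdot 9 = 18$)
$\left(b + 80\right)^{2} = \left(18 + 80\right)^{2} = 98^{2} = 9604$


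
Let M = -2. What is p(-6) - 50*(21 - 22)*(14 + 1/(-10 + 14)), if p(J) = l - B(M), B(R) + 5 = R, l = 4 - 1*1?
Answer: 1445/2 ≈ 722.50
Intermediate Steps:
l = 3 (l = 4 - 1 = 3)
B(R) = -5 + R
p(J) = 10 (p(J) = 3 - (-5 - 2) = 3 - 1*(-7) = 3 + 7 = 10)
p(-6) - 50*(21 - 22)*(14 + 1/(-10 + 14)) = 10 - 50*(21 - 22)*(14 + 1/(-10 + 14)) = 10 - (-50)*(14 + 1/4) = 10 - (-50)*(14 + ¼) = 10 - (-50)*57/4 = 10 - 50*(-57/4) = 10 + 1425/2 = 1445/2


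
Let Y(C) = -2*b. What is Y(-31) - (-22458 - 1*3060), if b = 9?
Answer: 25500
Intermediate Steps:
Y(C) = -18 (Y(C) = -2*9 = -18)
Y(-31) - (-22458 - 1*3060) = -18 - (-22458 - 1*3060) = -18 - (-22458 - 3060) = -18 - 1*(-25518) = -18 + 25518 = 25500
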